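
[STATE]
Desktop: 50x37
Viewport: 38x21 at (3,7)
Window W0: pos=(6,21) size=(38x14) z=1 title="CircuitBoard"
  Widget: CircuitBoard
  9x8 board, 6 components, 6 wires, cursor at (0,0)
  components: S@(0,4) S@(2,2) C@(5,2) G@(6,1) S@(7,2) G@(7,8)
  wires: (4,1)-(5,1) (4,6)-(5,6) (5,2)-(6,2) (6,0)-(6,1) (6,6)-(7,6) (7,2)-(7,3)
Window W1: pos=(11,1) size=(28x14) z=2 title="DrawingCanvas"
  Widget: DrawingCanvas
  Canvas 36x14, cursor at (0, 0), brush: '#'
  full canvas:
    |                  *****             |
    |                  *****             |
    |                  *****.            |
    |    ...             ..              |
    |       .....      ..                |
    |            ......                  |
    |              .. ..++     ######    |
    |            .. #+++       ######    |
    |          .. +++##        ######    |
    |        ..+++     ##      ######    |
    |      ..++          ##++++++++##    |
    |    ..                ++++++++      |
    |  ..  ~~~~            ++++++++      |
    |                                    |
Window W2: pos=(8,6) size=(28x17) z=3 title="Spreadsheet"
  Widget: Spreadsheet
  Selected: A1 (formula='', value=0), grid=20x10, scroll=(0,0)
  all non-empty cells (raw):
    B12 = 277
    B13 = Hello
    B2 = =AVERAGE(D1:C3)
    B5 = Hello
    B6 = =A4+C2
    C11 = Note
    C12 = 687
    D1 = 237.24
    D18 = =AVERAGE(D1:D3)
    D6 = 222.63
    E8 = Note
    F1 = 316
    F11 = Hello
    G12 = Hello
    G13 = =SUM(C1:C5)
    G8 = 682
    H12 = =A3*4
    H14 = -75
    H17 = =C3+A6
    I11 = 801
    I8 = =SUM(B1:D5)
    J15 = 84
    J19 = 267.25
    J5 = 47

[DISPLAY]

     ┃ Spreadsheet              ┃  ┃  
     ┠──────────────────────────┨  ┃  
     ┃A1:                       ┃  ┃  
     ┃       A       B       C  ┃  ┃  
     ┃--------------------------┃  ┃  
     ┃  1      [0]       0      ┃  ┃  
     ┃  2        0   39.54      ┃  ┃  
     ┃  3        0       0      ┃━━┛  
     ┃  4        0       0      ┃     
     ┃  5        0Hello         ┃     
     ┃  6        0       0      ┃     
     ┃  7        0       0      ┃     
     ┃  8        0       0      ┃     
     ┃  9        0       0      ┃     
   ┏━┃ 10        0       0      ┃━━━━━
   ┃ ┗━━━━━━━━━━━━━━━━━━━━━━━━━━┛     
   ┠──────────────────────────────────
   ┃   0 1 2 3 4 5 6 7 8              
   ┃0  [.]              S             
   ┃                                  
   ┃1                                 


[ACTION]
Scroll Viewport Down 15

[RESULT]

     ┃  5        0Hello         ┃     
     ┃  6        0       0      ┃     
     ┃  7        0       0      ┃     
     ┃  8        0       0      ┃     
     ┃  9        0       0      ┃     
   ┏━┃ 10        0       0      ┃━━━━━
   ┃ ┗━━━━━━━━━━━━━━━━━━━━━━━━━━┛     
   ┠──────────────────────────────────
   ┃   0 1 2 3 4 5 6 7 8              
   ┃0  [.]              S             
   ┃                                  
   ┃1                                 
   ┃                                  
   ┃2           S                     
   ┃                                  
   ┃3                                 
   ┃                                  
   ┃4       ·                   ·     
   ┗━━━━━━━━━━━━━━━━━━━━━━━━━━━━━━━━━━
                                      
                                      


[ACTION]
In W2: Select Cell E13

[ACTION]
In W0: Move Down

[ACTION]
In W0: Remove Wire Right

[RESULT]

     ┃  5        0Hello         ┃     
     ┃  6        0       0      ┃     
     ┃  7        0       0      ┃     
     ┃  8        0       0      ┃     
     ┃  9        0       0      ┃     
   ┏━┃ 10        0       0      ┃━━━━━
   ┃ ┗━━━━━━━━━━━━━━━━━━━━━━━━━━┛     
   ┠──────────────────────────────────
   ┃   0 1 2 3 4 5 6 7 8              
   ┃0                   S             
   ┃                                  
   ┃1  [.]                            
   ┃                                  
   ┃2           S                     
   ┃                                  
   ┃3                                 
   ┃                                  
   ┃4       ·                   ·     
   ┗━━━━━━━━━━━━━━━━━━━━━━━━━━━━━━━━━━
                                      
                                      


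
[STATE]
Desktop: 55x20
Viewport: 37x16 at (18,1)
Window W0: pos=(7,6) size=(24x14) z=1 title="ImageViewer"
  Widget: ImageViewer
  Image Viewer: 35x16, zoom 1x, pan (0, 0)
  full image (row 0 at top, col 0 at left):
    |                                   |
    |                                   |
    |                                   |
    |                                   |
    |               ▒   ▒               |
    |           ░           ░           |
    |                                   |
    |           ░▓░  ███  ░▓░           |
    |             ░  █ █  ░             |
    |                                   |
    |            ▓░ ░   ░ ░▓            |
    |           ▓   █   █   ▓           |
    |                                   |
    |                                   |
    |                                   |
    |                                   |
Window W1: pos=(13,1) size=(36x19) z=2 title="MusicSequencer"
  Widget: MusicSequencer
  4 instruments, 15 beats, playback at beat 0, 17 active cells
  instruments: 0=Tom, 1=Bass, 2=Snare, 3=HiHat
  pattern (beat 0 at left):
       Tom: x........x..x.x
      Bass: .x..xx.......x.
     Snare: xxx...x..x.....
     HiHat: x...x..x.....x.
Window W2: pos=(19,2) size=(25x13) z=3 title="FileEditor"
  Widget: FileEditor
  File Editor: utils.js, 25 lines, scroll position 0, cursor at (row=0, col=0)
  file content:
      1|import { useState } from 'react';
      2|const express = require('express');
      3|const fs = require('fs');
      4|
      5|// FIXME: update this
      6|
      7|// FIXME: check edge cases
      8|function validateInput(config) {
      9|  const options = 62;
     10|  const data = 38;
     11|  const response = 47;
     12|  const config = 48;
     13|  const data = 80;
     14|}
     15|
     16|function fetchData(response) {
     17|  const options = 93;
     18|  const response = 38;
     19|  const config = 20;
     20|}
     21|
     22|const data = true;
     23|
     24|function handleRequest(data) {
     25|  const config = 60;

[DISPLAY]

━━━━━━━━━━━━━━━━━━━━━━━━━━━━━━┓      
i┏━━━━━━━━━━━━━━━━━━━━━━━┓    ┃      
─┃ FileEditor            ┃────┨      
 ┠───────────────────────┨    ┃      
o┃█mport { useState } fr▲┃    ┃      
s┃const express = requir█┃    ┃      
r┃const fs = require('fs░┃    ┃      
a┃                      ░┃    ┃      
 ┃// FIXME: update this ░┃    ┃      
 ┃                      ░┃    ┃      
 ┃// FIXME: check edge c░┃    ┃      
 ┃function validateInput░┃    ┃      
 ┃  const options = 62; ▼┃    ┃      
 ┗━━━━━━━━━━━━━━━━━━━━━━━┛    ┃      
                              ┃      
                              ┃      


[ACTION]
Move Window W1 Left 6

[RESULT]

━━━━━━━━━━━━━━━━━━━━━━━━┓            
e┏━━━━━━━━━━━━━━━━━━━━━━━┓           
─┃ FileEditor            ┃           
4┠───────────────────────┨           
·┃█mport { useState } fr▲┃           
█┃const express = requir█┃           
·┃const fs = require('fs░┃           
█┃                      ░┃           
 ┃// FIXME: update this ░┃           
 ┃                      ░┃           
 ┃// FIXME: check edge c░┃           
 ┃function validateInput░┃           
 ┃  const options = 62; ▼┃           
 ┗━━━━━━━━━━━━━━━━━━━━━━━┛           
                        ┃            
                        ┃            


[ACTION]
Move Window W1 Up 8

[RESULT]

encer                   ┃            
─┏━━━━━━━━━━━━━━━━━━━━━━━┓           
4┃ FileEditor            ┃           
·┠───────────────────────┨           
█┃█mport { useState } fr▲┃           
·┃const express = requir█┃           
█┃const fs = require('fs░┃           
 ┃                      ░┃           
 ┃// FIXME: update this ░┃           
 ┃                      ░┃           
 ┃// FIXME: check edge c░┃           
 ┃function validateInput░┃           
 ┃  const options = 62; ▼┃           
 ┗━━━━━━━━━━━━━━━━━━━━━━━┛           
                        ┃            
                        ┃            


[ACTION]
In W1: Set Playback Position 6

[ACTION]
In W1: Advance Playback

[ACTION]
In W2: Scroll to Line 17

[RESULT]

encer                   ┃            
─┏━━━━━━━━━━━━━━━━━━━━━━━┓           
4┃ FileEditor            ┃           
·┠───────────────────────┨           
█┃  const options = 93; ▲┃           
·┃  const response = 38;░┃           
█┃  const config = 20;  ░┃           
 ┃}                     ░┃           
 ┃                      ░┃           
 ┃const data = true;    ░┃           
 ┃                      ░┃           
 ┃function handleRequest█┃           
 ┃  const config = 60;  ▼┃           
 ┗━━━━━━━━━━━━━━━━━━━━━━━┛           
                        ┃            
                        ┃            


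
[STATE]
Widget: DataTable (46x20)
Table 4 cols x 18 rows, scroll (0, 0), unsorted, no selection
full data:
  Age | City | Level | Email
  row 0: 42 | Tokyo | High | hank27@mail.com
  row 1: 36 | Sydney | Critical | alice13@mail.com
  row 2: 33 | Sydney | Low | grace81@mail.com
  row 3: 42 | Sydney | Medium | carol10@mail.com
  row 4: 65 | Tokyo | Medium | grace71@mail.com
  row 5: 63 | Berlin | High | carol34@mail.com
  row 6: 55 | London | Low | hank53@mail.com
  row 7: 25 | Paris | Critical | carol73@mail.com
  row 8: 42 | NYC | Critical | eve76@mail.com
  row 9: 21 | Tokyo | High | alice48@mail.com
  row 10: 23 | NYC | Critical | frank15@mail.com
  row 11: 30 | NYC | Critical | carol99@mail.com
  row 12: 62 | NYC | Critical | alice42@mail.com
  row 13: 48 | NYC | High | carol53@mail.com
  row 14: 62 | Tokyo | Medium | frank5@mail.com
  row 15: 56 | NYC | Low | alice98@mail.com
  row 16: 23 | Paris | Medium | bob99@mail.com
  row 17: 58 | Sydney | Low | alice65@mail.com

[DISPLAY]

Age│City  │Level   │Email                     
───┼──────┼────────┼────────────────          
42 │Tokyo │High    │hank27@mail.com           
36 │Sydney│Critical│alice13@mail.com          
33 │Sydney│Low     │grace81@mail.com          
42 │Sydney│Medium  │carol10@mail.com          
65 │Tokyo │Medium  │grace71@mail.com          
63 │Berlin│High    │carol34@mail.com          
55 │London│Low     │hank53@mail.com           
25 │Paris │Critical│carol73@mail.com          
42 │NYC   │Critical│eve76@mail.com            
21 │Tokyo │High    │alice48@mail.com          
23 │NYC   │Critical│frank15@mail.com          
30 │NYC   │Critical│carol99@mail.com          
62 │NYC   │Critical│alice42@mail.com          
48 │NYC   │High    │carol53@mail.com          
62 │Tokyo │Medium  │frank5@mail.com           
56 │NYC   │Low     │alice98@mail.com          
23 │Paris │Medium  │bob99@mail.com            
58 │Sydney│Low     │alice65@mail.com          


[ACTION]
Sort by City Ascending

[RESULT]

Age│City ▲│Level   │Email                     
───┼──────┼────────┼────────────────          
63 │Berlin│High    │carol34@mail.com          
55 │London│Low     │hank53@mail.com           
42 │NYC   │Critical│eve76@mail.com            
23 │NYC   │Critical│frank15@mail.com          
30 │NYC   │Critical│carol99@mail.com          
62 │NYC   │Critical│alice42@mail.com          
48 │NYC   │High    │carol53@mail.com          
56 │NYC   │Low     │alice98@mail.com          
25 │Paris │Critical│carol73@mail.com          
23 │Paris │Medium  │bob99@mail.com            
36 │Sydney│Critical│alice13@mail.com          
33 │Sydney│Low     │grace81@mail.com          
42 │Sydney│Medium  │carol10@mail.com          
58 │Sydney│Low     │alice65@mail.com          
42 │Tokyo │High    │hank27@mail.com           
65 │Tokyo │Medium  │grace71@mail.com          
21 │Tokyo │High    │alice48@mail.com          
62 │Tokyo │Medium  │frank5@mail.com           


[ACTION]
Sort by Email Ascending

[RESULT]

Age│City  │Level   │Email          ▲          
───┼──────┼────────┼────────────────          
36 │Sydney│Critical│alice13@mail.com          
62 │NYC   │Critical│alice42@mail.com          
21 │Tokyo │High    │alice48@mail.com          
58 │Sydney│Low     │alice65@mail.com          
56 │NYC   │Low     │alice98@mail.com          
23 │Paris │Medium  │bob99@mail.com            
42 │Sydney│Medium  │carol10@mail.com          
63 │Berlin│High    │carol34@mail.com          
48 │NYC   │High    │carol53@mail.com          
25 │Paris │Critical│carol73@mail.com          
30 │NYC   │Critical│carol99@mail.com          
42 │NYC   │Critical│eve76@mail.com            
23 │NYC   │Critical│frank15@mail.com          
62 │Tokyo │Medium  │frank5@mail.com           
65 │Tokyo │Medium  │grace71@mail.com          
33 │Sydney│Low     │grace81@mail.com          
42 │Tokyo │High    │hank27@mail.com           
55 │London│Low     │hank53@mail.com           


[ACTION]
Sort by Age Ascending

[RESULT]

Ag▲│City  │Level   │Email                     
───┼──────┼────────┼────────────────          
21 │Tokyo │High    │alice48@mail.com          
23 │Paris │Medium  │bob99@mail.com            
23 │NYC   │Critical│frank15@mail.com          
25 │Paris │Critical│carol73@mail.com          
30 │NYC   │Critical│carol99@mail.com          
33 │Sydney│Low     │grace81@mail.com          
36 │Sydney│Critical│alice13@mail.com          
42 │Sydney│Medium  │carol10@mail.com          
42 │NYC   │Critical│eve76@mail.com            
42 │Tokyo │High    │hank27@mail.com           
48 │NYC   │High    │carol53@mail.com          
55 │London│Low     │hank53@mail.com           
56 │NYC   │Low     │alice98@mail.com          
58 │Sydney│Low     │alice65@mail.com          
62 │NYC   │Critical│alice42@mail.com          
62 │Tokyo │Medium  │frank5@mail.com           
63 │Berlin│High    │carol34@mail.com          
65 │Tokyo │Medium  │grace71@mail.com          


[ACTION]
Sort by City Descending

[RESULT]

Age│City ▼│Level   │Email                     
───┼──────┼────────┼────────────────          
21 │Tokyo │High    │alice48@mail.com          
42 │Tokyo │High    │hank27@mail.com           
62 │Tokyo │Medium  │frank5@mail.com           
65 │Tokyo │Medium  │grace71@mail.com          
33 │Sydney│Low     │grace81@mail.com          
36 │Sydney│Critical│alice13@mail.com          
42 │Sydney│Medium  │carol10@mail.com          
58 │Sydney│Low     │alice65@mail.com          
23 │Paris │Medium  │bob99@mail.com            
25 │Paris │Critical│carol73@mail.com          
23 │NYC   │Critical│frank15@mail.com          
30 │NYC   │Critical│carol99@mail.com          
42 │NYC   │Critical│eve76@mail.com            
48 │NYC   │High    │carol53@mail.com          
56 │NYC   │Low     │alice98@mail.com          
62 │NYC   │Critical│alice42@mail.com          
55 │London│Low     │hank53@mail.com           
63 │Berlin│High    │carol34@mail.com          


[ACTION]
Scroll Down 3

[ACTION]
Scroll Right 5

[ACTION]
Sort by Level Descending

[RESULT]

Age│City  │Level  ▼│Email                     
───┼──────┼────────┼────────────────          
62 │Tokyo │Medium  │frank5@mail.com           
65 │Tokyo │Medium  │grace71@mail.com          
42 │Sydney│Medium  │carol10@mail.com          
23 │Paris │Medium  │bob99@mail.com            
33 │Sydney│Low     │grace81@mail.com          
58 │Sydney│Low     │alice65@mail.com          
56 │NYC   │Low     │alice98@mail.com          
55 │London│Low     │hank53@mail.com           
21 │Tokyo │High    │alice48@mail.com          
42 │Tokyo │High    │hank27@mail.com           
48 │NYC   │High    │carol53@mail.com          
63 │Berlin│High    │carol34@mail.com          
36 │Sydney│Critical│alice13@mail.com          
25 │Paris │Critical│carol73@mail.com          
23 │NYC   │Critical│frank15@mail.com          
30 │NYC   │Critical│carol99@mail.com          
42 │NYC   │Critical│eve76@mail.com            
62 │NYC   │Critical│alice42@mail.com          


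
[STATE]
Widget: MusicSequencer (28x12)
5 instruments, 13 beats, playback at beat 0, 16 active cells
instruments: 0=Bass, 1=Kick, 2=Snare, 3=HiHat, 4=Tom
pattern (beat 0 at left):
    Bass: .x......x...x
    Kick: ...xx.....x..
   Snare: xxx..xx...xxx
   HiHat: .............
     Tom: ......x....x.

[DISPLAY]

      ▼123456789012         
  Bass·█······█···█         
  Kick···██·····█··         
 Snare███··██···███         
 HiHat·············         
   Tom······█····█·         
                            
                            
                            
                            
                            
                            


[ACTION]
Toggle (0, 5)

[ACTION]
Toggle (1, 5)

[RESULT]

      ▼123456789012         
  Bass·█···█··█···█         
  Kick···███····█··         
 Snare███··██···███         
 HiHat·············         
   Tom······█····█·         
                            
                            
                            
                            
                            
                            


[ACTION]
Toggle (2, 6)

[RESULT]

      ▼123456789012         
  Bass·█···█··█···█         
  Kick···███····█··         
 Snare███··█····███         
 HiHat·············         
   Tom······█····█·         
                            
                            
                            
                            
                            
                            


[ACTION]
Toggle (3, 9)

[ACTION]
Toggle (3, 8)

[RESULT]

      ▼123456789012         
  Bass·█···█··█···█         
  Kick···███····█··         
 Snare███··█····███         
 HiHat········██···         
   Tom······█····█·         
                            
                            
                            
                            
                            
                            


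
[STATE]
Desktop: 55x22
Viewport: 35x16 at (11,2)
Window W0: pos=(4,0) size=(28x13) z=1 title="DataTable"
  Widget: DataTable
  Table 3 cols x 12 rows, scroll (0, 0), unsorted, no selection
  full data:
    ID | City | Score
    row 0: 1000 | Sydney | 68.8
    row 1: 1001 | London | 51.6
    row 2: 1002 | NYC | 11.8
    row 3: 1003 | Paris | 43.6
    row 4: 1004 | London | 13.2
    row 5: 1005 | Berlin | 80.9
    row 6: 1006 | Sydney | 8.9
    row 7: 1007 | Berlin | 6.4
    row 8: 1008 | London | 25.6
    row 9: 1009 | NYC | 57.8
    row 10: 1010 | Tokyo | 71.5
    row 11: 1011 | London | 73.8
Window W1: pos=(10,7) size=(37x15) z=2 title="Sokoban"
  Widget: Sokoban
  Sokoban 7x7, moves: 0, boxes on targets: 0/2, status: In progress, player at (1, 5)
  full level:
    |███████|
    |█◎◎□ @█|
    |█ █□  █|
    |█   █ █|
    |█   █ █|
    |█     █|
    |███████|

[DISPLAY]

────────────────────┨              
ity  │Score         ┃              
─────┼─────         ┃              
ydney│68.8          ┃              
ondon│51.6          ┃              
━━━━━━━━━━━━━━━━━━━━━━━━━━━━━━━━━━━
 Sokoban                           
───────────────────────────────────
███████                            
█◎◎□ @█                            
█ █□  █                            
█   █ █                            
█   █ █                            
█     █                            
███████                            
Moves: 0  0/2                      


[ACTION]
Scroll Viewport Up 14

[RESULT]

━━━━━━━━━━━━━━━━━━━━┓              
able                ┃              
────────────────────┨              
ity  │Score         ┃              
─────┼─────         ┃              
ydney│68.8          ┃              
ondon│51.6          ┃              
━━━━━━━━━━━━━━━━━━━━━━━━━━━━━━━━━━━
 Sokoban                           
───────────────────────────────────
███████                            
█◎◎□ @█                            
█ █□  █                            
█   █ █                            
█   █ █                            
█     █                            


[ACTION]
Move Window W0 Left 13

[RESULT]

━━━━━━━━━━━━━━━━┓                  
                ┃                  
────────────────┨                  
 │Score         ┃                  
─┼─────         ┃                  
y│68.8          ┃                  
n│51.6          ┃                  
━━━━━━━━━━━━━━━━━━━━━━━━━━━━━━━━━━━
 Sokoban                           
───────────────────────────────────
███████                            
█◎◎□ @█                            
█ █□  █                            
█   █ █                            
█   █ █                            
█     █                            


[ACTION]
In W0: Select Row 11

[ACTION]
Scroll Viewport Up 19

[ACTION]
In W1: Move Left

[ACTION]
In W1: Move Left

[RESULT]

━━━━━━━━━━━━━━━━┓                  
                ┃                  
────────────────┨                  
 │Score         ┃                  
─┼─────         ┃                  
y│68.8          ┃                  
n│51.6          ┃                  
━━━━━━━━━━━━━━━━━━━━━━━━━━━━━━━━━━━
 Sokoban                           
───────────────────────────────────
███████                            
█◎■@  █                            
█ █□  █                            
█   █ █                            
█   █ █                            
█     █                            


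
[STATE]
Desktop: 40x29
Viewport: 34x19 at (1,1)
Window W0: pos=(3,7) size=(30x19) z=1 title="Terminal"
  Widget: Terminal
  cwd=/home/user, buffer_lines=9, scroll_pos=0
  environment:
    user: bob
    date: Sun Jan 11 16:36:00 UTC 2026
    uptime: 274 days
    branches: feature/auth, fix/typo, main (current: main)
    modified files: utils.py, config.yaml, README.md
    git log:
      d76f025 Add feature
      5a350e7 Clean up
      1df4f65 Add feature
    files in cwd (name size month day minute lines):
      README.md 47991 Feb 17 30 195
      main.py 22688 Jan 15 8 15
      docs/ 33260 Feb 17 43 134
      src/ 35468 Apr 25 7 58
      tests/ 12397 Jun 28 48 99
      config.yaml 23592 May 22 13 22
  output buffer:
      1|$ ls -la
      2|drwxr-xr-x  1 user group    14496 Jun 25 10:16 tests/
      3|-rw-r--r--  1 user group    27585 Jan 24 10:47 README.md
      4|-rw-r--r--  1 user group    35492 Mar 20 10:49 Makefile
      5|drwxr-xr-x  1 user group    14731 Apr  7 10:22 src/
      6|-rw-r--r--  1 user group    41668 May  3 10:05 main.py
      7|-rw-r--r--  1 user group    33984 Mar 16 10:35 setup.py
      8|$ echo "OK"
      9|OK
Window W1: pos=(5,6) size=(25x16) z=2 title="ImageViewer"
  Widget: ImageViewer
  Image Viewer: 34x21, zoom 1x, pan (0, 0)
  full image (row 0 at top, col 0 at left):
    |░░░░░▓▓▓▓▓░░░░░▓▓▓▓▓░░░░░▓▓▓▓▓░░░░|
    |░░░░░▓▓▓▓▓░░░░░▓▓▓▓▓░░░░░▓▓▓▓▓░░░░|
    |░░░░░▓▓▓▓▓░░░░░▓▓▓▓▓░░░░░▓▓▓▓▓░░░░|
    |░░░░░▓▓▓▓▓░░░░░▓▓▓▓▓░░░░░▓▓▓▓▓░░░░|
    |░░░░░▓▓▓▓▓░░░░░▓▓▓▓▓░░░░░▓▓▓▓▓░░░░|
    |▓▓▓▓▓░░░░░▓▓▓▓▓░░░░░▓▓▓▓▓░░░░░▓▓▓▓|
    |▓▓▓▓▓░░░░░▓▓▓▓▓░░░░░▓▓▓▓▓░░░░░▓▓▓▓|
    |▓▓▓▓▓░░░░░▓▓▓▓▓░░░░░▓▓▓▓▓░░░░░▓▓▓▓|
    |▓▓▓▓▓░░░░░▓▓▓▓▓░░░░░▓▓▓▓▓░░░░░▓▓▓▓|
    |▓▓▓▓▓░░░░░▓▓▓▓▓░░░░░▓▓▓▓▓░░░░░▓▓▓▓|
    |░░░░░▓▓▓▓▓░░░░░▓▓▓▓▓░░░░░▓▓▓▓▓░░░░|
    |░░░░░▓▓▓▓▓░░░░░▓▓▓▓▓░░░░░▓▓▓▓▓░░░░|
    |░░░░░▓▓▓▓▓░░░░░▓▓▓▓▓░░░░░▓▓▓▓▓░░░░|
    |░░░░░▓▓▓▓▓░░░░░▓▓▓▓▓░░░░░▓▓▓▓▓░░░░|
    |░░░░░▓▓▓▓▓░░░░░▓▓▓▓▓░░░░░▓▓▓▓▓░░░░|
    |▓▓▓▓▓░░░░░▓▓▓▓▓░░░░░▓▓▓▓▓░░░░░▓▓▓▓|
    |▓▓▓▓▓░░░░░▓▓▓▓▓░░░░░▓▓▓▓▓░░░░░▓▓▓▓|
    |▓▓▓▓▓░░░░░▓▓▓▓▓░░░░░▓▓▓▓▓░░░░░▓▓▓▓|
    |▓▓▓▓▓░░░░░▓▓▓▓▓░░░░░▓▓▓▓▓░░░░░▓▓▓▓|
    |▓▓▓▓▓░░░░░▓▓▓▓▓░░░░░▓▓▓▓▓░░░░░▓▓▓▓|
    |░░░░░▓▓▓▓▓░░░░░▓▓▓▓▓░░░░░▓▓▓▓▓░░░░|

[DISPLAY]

                                  
                                  
                                  
                                  
                                  
    ┏━━━━━━━━━━━━━━━━━━━━━━━┓     
  ┏━┃ ImageViewer           ┃━━┓  
  ┃ ┠───────────────────────┨  ┃  
  ┠─┃░░░░░▓▓▓▓▓░░░░░▓▓▓▓▓░░░┃──┨  
  ┃$┃░░░░░▓▓▓▓▓░░░░░▓▓▓▓▓░░░┃  ┃  
  ┃d┃░░░░░▓▓▓▓▓░░░░░▓▓▓▓▓░░░┃  ┃  
  ┃-┃░░░░░▓▓▓▓▓░░░░░▓▓▓▓▓░░░┃  ┃  
  ┃-┃░░░░░▓▓▓▓▓░░░░░▓▓▓▓▓░░░┃  ┃  
  ┃d┃▓▓▓▓▓░░░░░▓▓▓▓▓░░░░░▓▓▓┃  ┃  
  ┃-┃▓▓▓▓▓░░░░░▓▓▓▓▓░░░░░▓▓▓┃  ┃  
  ┃-┃▓▓▓▓▓░░░░░▓▓▓▓▓░░░░░▓▓▓┃  ┃  
  ┃$┃▓▓▓▓▓░░░░░▓▓▓▓▓░░░░░▓▓▓┃  ┃  
  ┃O┃▓▓▓▓▓░░░░░▓▓▓▓▓░░░░░▓▓▓┃  ┃  
  ┃$┃░░░░░▓▓▓▓▓░░░░░▓▓▓▓▓░░░┃  ┃  


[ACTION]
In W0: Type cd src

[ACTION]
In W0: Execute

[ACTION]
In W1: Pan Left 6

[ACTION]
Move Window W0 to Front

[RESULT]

                                  
                                  
                                  
                                  
                                  
    ┏━━━━━━━━━━━━━━━━━━━━━━━┓     
  ┏━━━━━━━━━━━━━━━━━━━━━━━━━━━━┓  
  ┃ Terminal                   ┃  
  ┠────────────────────────────┨  
  ┃$ ls -la                    ┃  
  ┃drwxr-xr-x  1 user group    ┃  
  ┃-rw-r--r--  1 user group    ┃  
  ┃-rw-r--r--  1 user group    ┃  
  ┃drwxr-xr-x  1 user group    ┃  
  ┃-rw-r--r--  1 user group    ┃  
  ┃-rw-r--r--  1 user group    ┃  
  ┃$ echo "OK"                 ┃  
  ┃OK                          ┃  
  ┃$ cd src                    ┃  


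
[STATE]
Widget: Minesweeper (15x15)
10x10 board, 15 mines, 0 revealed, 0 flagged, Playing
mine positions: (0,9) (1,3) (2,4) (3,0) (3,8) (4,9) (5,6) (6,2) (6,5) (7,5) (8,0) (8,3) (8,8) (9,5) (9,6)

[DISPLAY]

■■■■■■■■■■     
■■■■■■■■■■     
■■■■■■■■■■     
■■■■■■■■■■     
■■■■■■■■■■     
■■■■■■■■■■     
■■■■■■■■■■     
■■■■■■■■■■     
■■■■■■■■■■     
■■■■■■■■■■     
               
               
               
               
               


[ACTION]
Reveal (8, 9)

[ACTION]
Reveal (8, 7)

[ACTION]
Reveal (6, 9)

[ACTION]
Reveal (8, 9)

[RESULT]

■■■■■■■■■■     
■■■■■■■■■■     
■■■■■■■■■■     
■■■■■■■■■■     
■■■■■■■■■■     
■■■■■■■111     
■■■■■■■1       
■■■■■■■111     
■■■■■■■2■1     
■■■■■■■■■■     
               
               
               
               
               


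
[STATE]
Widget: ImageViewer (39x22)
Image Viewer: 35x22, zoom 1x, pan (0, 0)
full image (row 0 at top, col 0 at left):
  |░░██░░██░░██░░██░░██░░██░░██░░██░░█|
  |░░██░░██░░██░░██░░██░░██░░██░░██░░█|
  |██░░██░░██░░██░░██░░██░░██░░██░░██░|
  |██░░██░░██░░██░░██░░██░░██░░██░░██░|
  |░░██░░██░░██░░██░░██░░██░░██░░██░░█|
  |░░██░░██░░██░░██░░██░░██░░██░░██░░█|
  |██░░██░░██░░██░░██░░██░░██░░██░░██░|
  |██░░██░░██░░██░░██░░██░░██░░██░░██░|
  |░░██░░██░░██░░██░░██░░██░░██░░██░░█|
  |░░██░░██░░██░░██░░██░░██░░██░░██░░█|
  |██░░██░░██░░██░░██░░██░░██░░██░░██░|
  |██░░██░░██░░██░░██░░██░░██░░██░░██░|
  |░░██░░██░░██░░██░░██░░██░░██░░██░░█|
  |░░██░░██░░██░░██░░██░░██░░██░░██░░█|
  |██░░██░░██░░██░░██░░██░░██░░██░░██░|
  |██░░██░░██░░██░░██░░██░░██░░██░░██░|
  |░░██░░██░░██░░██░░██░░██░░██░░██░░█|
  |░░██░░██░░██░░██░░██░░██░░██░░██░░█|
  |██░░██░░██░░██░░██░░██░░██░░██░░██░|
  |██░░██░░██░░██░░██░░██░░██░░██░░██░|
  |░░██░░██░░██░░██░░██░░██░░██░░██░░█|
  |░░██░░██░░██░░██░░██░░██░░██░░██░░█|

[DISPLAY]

░░██░░██░░██░░██░░██░░██░░██░░██░░█    
░░██░░██░░██░░██░░██░░██░░██░░██░░█    
██░░██░░██░░██░░██░░██░░██░░██░░██░    
██░░██░░██░░██░░██░░██░░██░░██░░██░    
░░██░░██░░██░░██░░██░░██░░██░░██░░█    
░░██░░██░░██░░██░░██░░██░░██░░██░░█    
██░░██░░██░░██░░██░░██░░██░░██░░██░    
██░░██░░██░░██░░██░░██░░██░░██░░██░    
░░██░░██░░██░░██░░██░░██░░██░░██░░█    
░░██░░██░░██░░██░░██░░██░░██░░██░░█    
██░░██░░██░░██░░██░░██░░██░░██░░██░    
██░░██░░██░░██░░██░░██░░██░░██░░██░    
░░██░░██░░██░░██░░██░░██░░██░░██░░█    
░░██░░██░░██░░██░░██░░██░░██░░██░░█    
██░░██░░██░░██░░██░░██░░██░░██░░██░    
██░░██░░██░░██░░██░░██░░██░░██░░██░    
░░██░░██░░██░░██░░██░░██░░██░░██░░█    
░░██░░██░░██░░██░░██░░██░░██░░██░░█    
██░░██░░██░░██░░██░░██░░██░░██░░██░    
██░░██░░██░░██░░██░░██░░██░░██░░██░    
░░██░░██░░██░░██░░██░░██░░██░░██░░█    
░░██░░██░░██░░██░░██░░██░░██░░██░░█    


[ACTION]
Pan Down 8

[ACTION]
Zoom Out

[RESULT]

░░██░░██░░██░░██░░██░░██░░██░░██░░█    
░░██░░██░░██░░██░░██░░██░░██░░██░░█    
██░░██░░██░░██░░██░░██░░██░░██░░██░    
██░░██░░██░░██░░██░░██░░██░░██░░██░    
░░██░░██░░██░░██░░██░░██░░██░░██░░█    
░░██░░██░░██░░██░░██░░██░░██░░██░░█    
██░░██░░██░░██░░██░░██░░██░░██░░██░    
██░░██░░██░░██░░██░░██░░██░░██░░██░    
░░██░░██░░██░░██░░██░░██░░██░░██░░█    
░░██░░██░░██░░██░░██░░██░░██░░██░░█    
██░░██░░██░░██░░██░░██░░██░░██░░██░    
██░░██░░██░░██░░██░░██░░██░░██░░██░    
░░██░░██░░██░░██░░██░░██░░██░░██░░█    
░░██░░██░░██░░██░░██░░██░░██░░██░░█    
                                       
                                       
                                       
                                       
                                       
                                       
                                       
                                       


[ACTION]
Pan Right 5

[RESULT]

░██░░██░░██░░██░░██░░██░░██░░█         
░██░░██░░██░░██░░██░░██░░██░░█         
█░░██░░██░░██░░██░░██░░██░░██░         
█░░██░░██░░██░░██░░██░░██░░██░         
░██░░██░░██░░██░░██░░██░░██░░█         
░██░░██░░██░░██░░██░░██░░██░░█         
█░░██░░██░░██░░██░░██░░██░░██░         
█░░██░░██░░██░░██░░██░░██░░██░         
░██░░██░░██░░██░░██░░██░░██░░█         
░██░░██░░██░░██░░██░░██░░██░░█         
█░░██░░██░░██░░██░░██░░██░░██░         
█░░██░░██░░██░░██░░██░░██░░██░         
░██░░██░░██░░██░░██░░██░░██░░█         
░██░░██░░██░░██░░██░░██░░██░░█         
                                       
                                       
                                       
                                       
                                       
                                       
                                       
                                       


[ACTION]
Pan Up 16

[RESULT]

░██░░██░░██░░██░░██░░██░░██░░█         
░██░░██░░██░░██░░██░░██░░██░░█         
█░░██░░██░░██░░██░░██░░██░░██░         
█░░██░░██░░██░░██░░██░░██░░██░         
░██░░██░░██░░██░░██░░██░░██░░█         
░██░░██░░██░░██░░██░░██░░██░░█         
█░░██░░██░░██░░██░░██░░██░░██░         
█░░██░░██░░██░░██░░██░░██░░██░         
░██░░██░░██░░██░░██░░██░░██░░█         
░██░░██░░██░░██░░██░░██░░██░░█         
█░░██░░██░░██░░██░░██░░██░░██░         
█░░██░░██░░██░░██░░██░░██░░██░         
░██░░██░░██░░██░░██░░██░░██░░█         
░██░░██░░██░░██░░██░░██░░██░░█         
█░░██░░██░░██░░██░░██░░██░░██░         
█░░██░░██░░██░░██░░██░░██░░██░         
░██░░██░░██░░██░░██░░██░░██░░█         
░██░░██░░██░░██░░██░░██░░██░░█         
█░░██░░██░░██░░██░░██░░██░░██░         
█░░██░░██░░██░░██░░██░░██░░██░         
░██░░██░░██░░██░░██░░██░░██░░█         
░██░░██░░██░░██░░██░░██░░██░░█         


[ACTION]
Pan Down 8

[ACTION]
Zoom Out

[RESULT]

░██░░██░░██░░██░░██░░██░░██░░█         
░██░░██░░██░░██░░██░░██░░██░░█         
█░░██░░██░░██░░██░░██░░██░░██░         
█░░██░░██░░██░░██░░██░░██░░██░         
░██░░██░░██░░██░░██░░██░░██░░█         
░██░░██░░██░░██░░██░░██░░██░░█         
█░░██░░██░░██░░██░░██░░██░░██░         
█░░██░░██░░██░░██░░██░░██░░██░         
░██░░██░░██░░██░░██░░██░░██░░█         
░██░░██░░██░░██░░██░░██░░██░░█         
█░░██░░██░░██░░██░░██░░██░░██░         
█░░██░░██░░██░░██░░██░░██░░██░         
░██░░██░░██░░██░░██░░██░░██░░█         
░██░░██░░██░░██░░██░░██░░██░░█         
                                       
                                       
                                       
                                       
                                       
                                       
                                       
                                       
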